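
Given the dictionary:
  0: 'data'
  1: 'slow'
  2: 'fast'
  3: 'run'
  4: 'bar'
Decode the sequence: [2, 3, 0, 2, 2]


Look up each index in the dictionary:
  2 -> 'fast'
  3 -> 'run'
  0 -> 'data'
  2 -> 'fast'
  2 -> 'fast'

Decoded: "fast run data fast fast"


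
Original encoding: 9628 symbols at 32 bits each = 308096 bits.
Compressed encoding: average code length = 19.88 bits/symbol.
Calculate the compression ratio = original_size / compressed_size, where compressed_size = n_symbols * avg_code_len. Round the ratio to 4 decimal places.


original_size = n_symbols * orig_bits = 9628 * 32 = 308096 bits
compressed_size = n_symbols * avg_code_len = 9628 * 19.88 = 191404.64 bits
ratio = original_size / compressed_size = 308096 / 191404.64 = 1.6097

Compression ratio = 1.6097


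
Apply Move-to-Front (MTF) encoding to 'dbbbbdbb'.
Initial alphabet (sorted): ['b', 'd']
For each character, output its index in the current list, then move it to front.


MTF encoding:
'd': index 1 in ['b', 'd'] -> ['d', 'b']
'b': index 1 in ['d', 'b'] -> ['b', 'd']
'b': index 0 in ['b', 'd'] -> ['b', 'd']
'b': index 0 in ['b', 'd'] -> ['b', 'd']
'b': index 0 in ['b', 'd'] -> ['b', 'd']
'd': index 1 in ['b', 'd'] -> ['d', 'b']
'b': index 1 in ['d', 'b'] -> ['b', 'd']
'b': index 0 in ['b', 'd'] -> ['b', 'd']


Output: [1, 1, 0, 0, 0, 1, 1, 0]


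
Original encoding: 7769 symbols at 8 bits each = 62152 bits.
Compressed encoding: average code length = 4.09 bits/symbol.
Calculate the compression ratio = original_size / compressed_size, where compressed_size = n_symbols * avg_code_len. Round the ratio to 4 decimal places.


original_size = n_symbols * orig_bits = 7769 * 8 = 62152 bits
compressed_size = n_symbols * avg_code_len = 7769 * 4.09 = 31775.21 bits
ratio = original_size / compressed_size = 62152 / 31775.21 = 1.956

Compression ratio = 1.956


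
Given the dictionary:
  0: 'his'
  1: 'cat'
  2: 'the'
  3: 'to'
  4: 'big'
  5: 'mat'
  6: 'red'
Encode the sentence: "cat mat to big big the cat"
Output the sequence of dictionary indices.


Look up each word in the dictionary:
  'cat' -> 1
  'mat' -> 5
  'to' -> 3
  'big' -> 4
  'big' -> 4
  'the' -> 2
  'cat' -> 1

Encoded: [1, 5, 3, 4, 4, 2, 1]


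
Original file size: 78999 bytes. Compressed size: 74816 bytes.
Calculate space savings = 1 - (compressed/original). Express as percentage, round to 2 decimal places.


ratio = compressed/original = 74816/78999 = 0.94705
savings = 1 - ratio = 1 - 0.94705 = 0.05295
as a percentage: 0.05295 * 100 = 5.3%

Space savings = 1 - 74816/78999 = 5.3%


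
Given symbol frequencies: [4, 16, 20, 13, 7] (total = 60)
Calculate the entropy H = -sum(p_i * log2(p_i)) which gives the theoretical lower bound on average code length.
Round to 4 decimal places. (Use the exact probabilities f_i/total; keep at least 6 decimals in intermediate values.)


Per-symbol terms -p_i * log2(p_i) with p_i = f_i/60:
  p = 4/60 = 0.066667: log2(p) = -3.906891, -p*log2(p) = 0.260459
  p = 16/60 = 0.266667: log2(p) = -1.906891, -p*log2(p) = 0.508504
  p = 20/60 = 0.333333: log2(p) = -1.584963, -p*log2(p) = 0.528321
  p = 13/60 = 0.216667: log2(p) = -2.206451, -p*log2(p) = 0.478064
  p = 7/60 = 0.116667: log2(p) = -3.099536, -p*log2(p) = 0.361612
H = 0.260459 + 0.508504 + 0.528321 + 0.478064 + 0.361612 = 2.136960

H = 2.137 bits/symbol


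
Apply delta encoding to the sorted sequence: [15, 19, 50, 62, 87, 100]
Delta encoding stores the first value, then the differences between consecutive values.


First value: 15
Deltas:
  19 - 15 = 4
  50 - 19 = 31
  62 - 50 = 12
  87 - 62 = 25
  100 - 87 = 13


Delta encoded: [15, 4, 31, 12, 25, 13]


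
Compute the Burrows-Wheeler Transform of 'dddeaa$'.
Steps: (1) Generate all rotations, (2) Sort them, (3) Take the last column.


Rotations (sorted):
  0: $dddeaa -> last char: a
  1: a$dddea -> last char: a
  2: aa$ddde -> last char: e
  3: dddeaa$ -> last char: $
  4: ddeaa$d -> last char: d
  5: deaa$dd -> last char: d
  6: eaa$ddd -> last char: d


BWT = aae$ddd


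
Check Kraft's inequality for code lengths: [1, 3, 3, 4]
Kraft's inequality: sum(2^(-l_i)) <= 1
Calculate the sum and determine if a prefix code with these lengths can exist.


Sum = 2^(-1) + 2^(-3) + 2^(-3) + 2^(-4)
    = 0.5 + 0.125 + 0.125 + 0.0625
    = 13/16 = 0.8125
Since 0.8125 <= 1, Kraft's inequality IS satisfied.
A prefix code with these lengths CAN exist.

Kraft sum = 0.8125. Satisfied.


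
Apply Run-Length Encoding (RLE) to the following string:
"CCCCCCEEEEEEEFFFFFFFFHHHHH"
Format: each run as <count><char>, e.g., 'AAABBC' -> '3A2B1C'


Scanning runs left to right:
  i=0: run of 'C' x 6 -> '6C'
  i=6: run of 'E' x 7 -> '7E'
  i=13: run of 'F' x 8 -> '8F'
  i=21: run of 'H' x 5 -> '5H'

RLE = 6C7E8F5H


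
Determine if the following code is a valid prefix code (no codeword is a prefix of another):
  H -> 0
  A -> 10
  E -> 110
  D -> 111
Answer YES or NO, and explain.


Checking each pair (does one codeword prefix another?):
  H='0' vs A='10': no prefix
  H='0' vs E='110': no prefix
  H='0' vs D='111': no prefix
  A='10' vs H='0': no prefix
  A='10' vs E='110': no prefix
  A='10' vs D='111': no prefix
  E='110' vs H='0': no prefix
  E='110' vs A='10': no prefix
  E='110' vs D='111': no prefix
  D='111' vs H='0': no prefix
  D='111' vs A='10': no prefix
  D='111' vs E='110': no prefix
No violation found over all pairs.

YES -- this is a valid prefix code. No codeword is a prefix of any other codeword.


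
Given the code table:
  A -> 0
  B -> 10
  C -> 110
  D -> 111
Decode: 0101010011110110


Decoding:
0 -> A
10 -> B
10 -> B
10 -> B
0 -> A
111 -> D
10 -> B
110 -> C


Result: ABBBADBC


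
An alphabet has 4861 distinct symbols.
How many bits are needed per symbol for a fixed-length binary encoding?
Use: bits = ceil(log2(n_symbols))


log2(4861) = 12.247
Bracket: 2^12 = 4096 < 4861 <= 2^13 = 8192
So ceil(log2(4861)) = 13

bits = ceil(log2(4861)) = ceil(12.247) = 13 bits


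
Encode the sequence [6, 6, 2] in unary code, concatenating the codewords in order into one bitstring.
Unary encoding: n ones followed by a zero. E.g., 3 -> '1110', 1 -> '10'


Encode each number as n ones followed by a terminating 0:
  6 -> 1111110 (7 bits)
  6 -> 1111110 (7 bits)
  2 -> 110 (3 bits)
Total length = 7 + 7 + 3 = 17 bits.

Unary([6, 6, 2]) = 11111101111110110 (17 bits)


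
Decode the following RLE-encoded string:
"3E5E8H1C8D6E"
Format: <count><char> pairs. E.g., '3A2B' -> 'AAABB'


Expanding each <count><char> pair:
  3E -> 'EEE'
  5E -> 'EEEEE'
  8H -> 'HHHHHHHH'
  1C -> 'C'
  8D -> 'DDDDDDDD'
  6E -> 'EEEEEE'

Decoded = EEEEEEEEHHHHHHHHCDDDDDDDDEEEEEE


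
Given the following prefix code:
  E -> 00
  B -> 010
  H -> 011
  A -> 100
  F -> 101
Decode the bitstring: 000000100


Decoding step by step:
Bits 00 -> E
Bits 00 -> E
Bits 00 -> E
Bits 100 -> A


Decoded message: EEEA


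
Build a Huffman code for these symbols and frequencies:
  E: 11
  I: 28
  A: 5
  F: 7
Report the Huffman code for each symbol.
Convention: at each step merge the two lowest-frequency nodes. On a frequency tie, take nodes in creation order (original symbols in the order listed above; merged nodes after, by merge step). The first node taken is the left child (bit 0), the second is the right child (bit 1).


Huffman tree construction:
Step 1: Merge A(5) + F(7) = 12
Step 2: Merge E(11) + (A+F)(12) = 23
Step 3: Merge (E+(A+F))(23) + I(28) = 51
Read each symbol's code off the tree from the root (left child = 0, right child = 1).

Codes:
  E: 00 (length 2)
  I: 1 (length 1)
  A: 010 (length 3)
  F: 011 (length 3)
Average code length: 86/51 = 1.6863 bits/symbol


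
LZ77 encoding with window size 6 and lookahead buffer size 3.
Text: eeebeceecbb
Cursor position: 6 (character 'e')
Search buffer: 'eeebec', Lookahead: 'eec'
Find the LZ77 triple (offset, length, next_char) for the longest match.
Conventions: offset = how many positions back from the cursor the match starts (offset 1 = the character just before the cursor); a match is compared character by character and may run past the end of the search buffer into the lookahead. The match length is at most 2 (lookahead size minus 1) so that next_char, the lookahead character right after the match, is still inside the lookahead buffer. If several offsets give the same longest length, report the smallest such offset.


Try each offset into the search buffer:
  offset=1 (pos 5, char 'c'): match length 0
  offset=2 (pos 4, char 'e'): match length 1
  offset=3 (pos 3, char 'b'): match length 0
  offset=4 (pos 2, char 'e'): match length 1
  offset=5 (pos 1, char 'e'): match length 2
  offset=6 (pos 0, char 'e'): match length 2
Longest match has length 2, found at offsets 5, 6; take the smallest, offset 5.
next_char = character at position 6 + 2 = 8 -> 'c'

Best match: offset=5, length=2 (matching 'ee' starting at position 1)
LZ77 triple: (5, 2, 'c')


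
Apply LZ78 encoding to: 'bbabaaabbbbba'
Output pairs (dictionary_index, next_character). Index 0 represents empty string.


LZ78 encoding steps:
Dictionary: {0: ''}
Step 1: w='' (idx 0), next='b' -> output (0, 'b'), add 'b' as idx 1
Step 2: w='b' (idx 1), next='a' -> output (1, 'a'), add 'ba' as idx 2
Step 3: w='ba' (idx 2), next='a' -> output (2, 'a'), add 'baa' as idx 3
Step 4: w='' (idx 0), next='a' -> output (0, 'a'), add 'a' as idx 4
Step 5: w='b' (idx 1), next='b' -> output (1, 'b'), add 'bb' as idx 5
Step 6: w='bb' (idx 5), next='b' -> output (5, 'b'), add 'bbb' as idx 6
Step 7: w='a' (idx 4), end of input -> output (4, '')


Encoded: [(0, 'b'), (1, 'a'), (2, 'a'), (0, 'a'), (1, 'b'), (5, 'b'), (4, '')]


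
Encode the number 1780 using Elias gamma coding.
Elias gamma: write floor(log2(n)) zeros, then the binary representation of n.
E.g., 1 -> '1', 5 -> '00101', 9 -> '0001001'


num_bits = floor(log2(1780)) + 1 = 11
leading_zeros = num_bits - 1 = 10
binary(1780) = 11011110100

Elias gamma(1780) = '0000000000' + '11011110100' = 000000000011011110100 (21 bits)


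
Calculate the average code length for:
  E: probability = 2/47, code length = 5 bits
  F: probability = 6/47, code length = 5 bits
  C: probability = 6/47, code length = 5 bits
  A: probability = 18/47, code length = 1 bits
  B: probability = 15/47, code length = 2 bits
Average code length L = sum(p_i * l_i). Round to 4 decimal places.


Weighted contributions p_i * l_i:
  E: (2/47) * 5 = 10/47
  F: (6/47) * 5 = 30/47
  C: (6/47) * 5 = 30/47
  A: (18/47) * 1 = 18/47
  B: (15/47) * 2 = 30/47
Sum = (10 + 30 + 30 + 18 + 30)/47 = 118/47

L = 118/47 = 2.5106 bits/symbol


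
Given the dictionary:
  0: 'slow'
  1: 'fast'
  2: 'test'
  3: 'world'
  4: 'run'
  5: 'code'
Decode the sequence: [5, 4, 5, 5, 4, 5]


Look up each index in the dictionary:
  5 -> 'code'
  4 -> 'run'
  5 -> 'code'
  5 -> 'code'
  4 -> 'run'
  5 -> 'code'

Decoded: "code run code code run code"


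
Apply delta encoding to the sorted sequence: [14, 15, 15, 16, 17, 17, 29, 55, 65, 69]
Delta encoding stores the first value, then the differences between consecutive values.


First value: 14
Deltas:
  15 - 14 = 1
  15 - 15 = 0
  16 - 15 = 1
  17 - 16 = 1
  17 - 17 = 0
  29 - 17 = 12
  55 - 29 = 26
  65 - 55 = 10
  69 - 65 = 4


Delta encoded: [14, 1, 0, 1, 1, 0, 12, 26, 10, 4]


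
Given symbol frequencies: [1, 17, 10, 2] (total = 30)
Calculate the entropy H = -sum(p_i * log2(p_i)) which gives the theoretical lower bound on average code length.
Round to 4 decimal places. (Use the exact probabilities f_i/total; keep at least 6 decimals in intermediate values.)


Per-symbol terms -p_i * log2(p_i) with p_i = f_i/30:
  p = 1/30 = 0.033333: log2(p) = -4.906891, -p*log2(p) = 0.163563
  p = 17/30 = 0.566667: log2(p) = -0.819428, -p*log2(p) = 0.464342
  p = 10/30 = 0.333333: log2(p) = -1.584963, -p*log2(p) = 0.528321
  p = 2/30 = 0.066667: log2(p) = -3.906891, -p*log2(p) = 0.260459
H = 0.163563 + 0.464342 + 0.528321 + 0.260459 = 1.416685

H = 1.4167 bits/symbol


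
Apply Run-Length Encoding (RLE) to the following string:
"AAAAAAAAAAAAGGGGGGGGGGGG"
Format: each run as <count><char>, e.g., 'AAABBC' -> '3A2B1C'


Scanning runs left to right:
  i=0: run of 'A' x 12 -> '12A'
  i=12: run of 'G' x 12 -> '12G'

RLE = 12A12G


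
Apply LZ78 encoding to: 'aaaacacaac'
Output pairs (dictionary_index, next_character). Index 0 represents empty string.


LZ78 encoding steps:
Dictionary: {0: ''}
Step 1: w='' (idx 0), next='a' -> output (0, 'a'), add 'a' as idx 1
Step 2: w='a' (idx 1), next='a' -> output (1, 'a'), add 'aa' as idx 2
Step 3: w='a' (idx 1), next='c' -> output (1, 'c'), add 'ac' as idx 3
Step 4: w='ac' (idx 3), next='a' -> output (3, 'a'), add 'aca' as idx 4
Step 5: w='ac' (idx 3), end of input -> output (3, '')


Encoded: [(0, 'a'), (1, 'a'), (1, 'c'), (3, 'a'), (3, '')]


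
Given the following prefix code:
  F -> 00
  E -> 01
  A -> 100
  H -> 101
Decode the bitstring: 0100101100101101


Decoding step by step:
Bits 01 -> E
Bits 00 -> F
Bits 101 -> H
Bits 100 -> A
Bits 101 -> H
Bits 101 -> H


Decoded message: EFHAHH


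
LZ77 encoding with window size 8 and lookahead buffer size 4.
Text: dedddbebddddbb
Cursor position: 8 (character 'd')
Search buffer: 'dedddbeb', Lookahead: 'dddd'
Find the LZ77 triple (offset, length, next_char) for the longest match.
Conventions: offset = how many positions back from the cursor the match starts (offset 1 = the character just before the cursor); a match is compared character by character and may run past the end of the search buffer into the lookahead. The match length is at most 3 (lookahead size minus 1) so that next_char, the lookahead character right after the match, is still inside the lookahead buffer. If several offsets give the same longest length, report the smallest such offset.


Try each offset into the search buffer:
  offset=1 (pos 7, char 'b'): match length 0
  offset=2 (pos 6, char 'e'): match length 0
  offset=3 (pos 5, char 'b'): match length 0
  offset=4 (pos 4, char 'd'): match length 1
  offset=5 (pos 3, char 'd'): match length 2
  offset=6 (pos 2, char 'd'): match length 3
  offset=7 (pos 1, char 'e'): match length 0
  offset=8 (pos 0, char 'd'): match length 1
Longest match has length 3 at offset 6.
next_char = character at position 8 + 3 = 11 -> 'd'

Best match: offset=6, length=3 (matching 'ddd' starting at position 2)
LZ77 triple: (6, 3, 'd')


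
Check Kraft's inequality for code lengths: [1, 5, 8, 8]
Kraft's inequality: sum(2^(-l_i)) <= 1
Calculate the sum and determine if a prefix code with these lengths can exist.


Sum = 2^(-1) + 2^(-5) + 2^(-8) + 2^(-8)
    = 0.5 + 0.03125 + 0.00390625 + 0.00390625
    = 138/256 = 0.5390625
Since 0.5390625 <= 1, Kraft's inequality IS satisfied.
A prefix code with these lengths CAN exist.

Kraft sum = 0.5390625. Satisfied.


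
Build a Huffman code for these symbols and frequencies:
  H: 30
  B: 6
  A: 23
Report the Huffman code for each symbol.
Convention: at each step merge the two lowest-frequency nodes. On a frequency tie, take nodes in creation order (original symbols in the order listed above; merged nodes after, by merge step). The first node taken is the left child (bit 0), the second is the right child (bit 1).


Huffman tree construction:
Step 1: Merge B(6) + A(23) = 29
Step 2: Merge (B+A)(29) + H(30) = 59
Read each symbol's code off the tree from the root (left child = 0, right child = 1).

Codes:
  H: 1 (length 1)
  B: 00 (length 2)
  A: 01 (length 2)
Average code length: 88/59 = 1.4915 bits/symbol


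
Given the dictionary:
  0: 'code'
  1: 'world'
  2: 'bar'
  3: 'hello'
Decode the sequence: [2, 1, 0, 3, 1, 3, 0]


Look up each index in the dictionary:
  2 -> 'bar'
  1 -> 'world'
  0 -> 'code'
  3 -> 'hello'
  1 -> 'world'
  3 -> 'hello'
  0 -> 'code'

Decoded: "bar world code hello world hello code"


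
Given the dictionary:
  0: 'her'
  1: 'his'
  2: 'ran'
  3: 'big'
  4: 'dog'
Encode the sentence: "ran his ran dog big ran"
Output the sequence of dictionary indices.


Look up each word in the dictionary:
  'ran' -> 2
  'his' -> 1
  'ran' -> 2
  'dog' -> 4
  'big' -> 3
  'ran' -> 2

Encoded: [2, 1, 2, 4, 3, 2]


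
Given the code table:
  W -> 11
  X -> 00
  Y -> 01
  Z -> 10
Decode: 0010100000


Decoding:
00 -> X
10 -> Z
10 -> Z
00 -> X
00 -> X


Result: XZZXX


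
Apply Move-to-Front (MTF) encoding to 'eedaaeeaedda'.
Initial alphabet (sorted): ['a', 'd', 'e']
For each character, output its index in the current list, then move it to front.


MTF encoding:
'e': index 2 in ['a', 'd', 'e'] -> ['e', 'a', 'd']
'e': index 0 in ['e', 'a', 'd'] -> ['e', 'a', 'd']
'd': index 2 in ['e', 'a', 'd'] -> ['d', 'e', 'a']
'a': index 2 in ['d', 'e', 'a'] -> ['a', 'd', 'e']
'a': index 0 in ['a', 'd', 'e'] -> ['a', 'd', 'e']
'e': index 2 in ['a', 'd', 'e'] -> ['e', 'a', 'd']
'e': index 0 in ['e', 'a', 'd'] -> ['e', 'a', 'd']
'a': index 1 in ['e', 'a', 'd'] -> ['a', 'e', 'd']
'e': index 1 in ['a', 'e', 'd'] -> ['e', 'a', 'd']
'd': index 2 in ['e', 'a', 'd'] -> ['d', 'e', 'a']
'd': index 0 in ['d', 'e', 'a'] -> ['d', 'e', 'a']
'a': index 2 in ['d', 'e', 'a'] -> ['a', 'd', 'e']


Output: [2, 0, 2, 2, 0, 2, 0, 1, 1, 2, 0, 2]


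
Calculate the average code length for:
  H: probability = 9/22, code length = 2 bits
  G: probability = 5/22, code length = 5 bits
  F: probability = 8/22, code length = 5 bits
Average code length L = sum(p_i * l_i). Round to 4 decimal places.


Weighted contributions p_i * l_i:
  H: (9/22) * 2 = 18/22
  G: (5/22) * 5 = 25/22
  F: (8/22) * 5 = 40/22
Sum = (18 + 25 + 40)/22 = 83/22

L = 83/22 = 3.7727 bits/symbol


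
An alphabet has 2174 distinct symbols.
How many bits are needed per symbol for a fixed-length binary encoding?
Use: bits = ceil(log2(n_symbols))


log2(2174) = 11.0861
Bracket: 2^11 = 2048 < 2174 <= 2^12 = 4096
So ceil(log2(2174)) = 12

bits = ceil(log2(2174)) = ceil(11.0861) = 12 bits


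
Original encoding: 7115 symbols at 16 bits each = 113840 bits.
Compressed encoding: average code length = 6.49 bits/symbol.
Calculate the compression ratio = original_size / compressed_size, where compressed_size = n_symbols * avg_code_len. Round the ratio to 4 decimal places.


original_size = n_symbols * orig_bits = 7115 * 16 = 113840 bits
compressed_size = n_symbols * avg_code_len = 7115 * 6.49 = 46176.35 bits
ratio = original_size / compressed_size = 113840 / 46176.35 = 2.4653

Compression ratio = 2.4653


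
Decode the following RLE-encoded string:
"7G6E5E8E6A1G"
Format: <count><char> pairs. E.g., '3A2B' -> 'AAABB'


Expanding each <count><char> pair:
  7G -> 'GGGGGGG'
  6E -> 'EEEEEE'
  5E -> 'EEEEE'
  8E -> 'EEEEEEEE'
  6A -> 'AAAAAA'
  1G -> 'G'

Decoded = GGGGGGGEEEEEEEEEEEEEEEEEEEAAAAAAG


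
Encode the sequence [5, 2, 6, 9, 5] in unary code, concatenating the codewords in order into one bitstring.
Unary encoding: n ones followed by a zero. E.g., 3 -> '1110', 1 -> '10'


Encode each number as n ones followed by a terminating 0:
  5 -> 111110 (6 bits)
  2 -> 110 (3 bits)
  6 -> 1111110 (7 bits)
  9 -> 1111111110 (10 bits)
  5 -> 111110 (6 bits)
Total length = 6 + 3 + 7 + 10 + 6 = 32 bits.

Unary([5, 2, 6, 9, 5]) = 11111011011111101111111110111110 (32 bits)


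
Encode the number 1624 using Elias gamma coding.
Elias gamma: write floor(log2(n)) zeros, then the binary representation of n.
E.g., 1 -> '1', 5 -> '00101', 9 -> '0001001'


num_bits = floor(log2(1624)) + 1 = 11
leading_zeros = num_bits - 1 = 10
binary(1624) = 11001011000

Elias gamma(1624) = '0000000000' + '11001011000' = 000000000011001011000 (21 bits)


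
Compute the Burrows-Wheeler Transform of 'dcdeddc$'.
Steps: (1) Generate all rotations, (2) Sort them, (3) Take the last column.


Rotations (sorted):
  0: $dcdeddc -> last char: c
  1: c$dcdedd -> last char: d
  2: cdeddc$d -> last char: d
  3: dc$dcded -> last char: d
  4: dcdeddc$ -> last char: $
  5: ddc$dcde -> last char: e
  6: deddc$dc -> last char: c
  7: eddc$dcd -> last char: d


BWT = cddd$ecd


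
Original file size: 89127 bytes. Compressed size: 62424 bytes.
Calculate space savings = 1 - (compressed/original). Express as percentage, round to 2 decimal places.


ratio = compressed/original = 62424/89127 = 0.700394
savings = 1 - ratio = 1 - 0.700394 = 0.299606
as a percentage: 0.299606 * 100 = 29.96%

Space savings = 1 - 62424/89127 = 29.96%


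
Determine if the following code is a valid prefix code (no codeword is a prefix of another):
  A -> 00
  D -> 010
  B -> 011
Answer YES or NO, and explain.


Checking each pair (does one codeword prefix another?):
  A='00' vs D='010': no prefix
  A='00' vs B='011': no prefix
  D='010' vs A='00': no prefix
  D='010' vs B='011': no prefix
  B='011' vs A='00': no prefix
  B='011' vs D='010': no prefix
No violation found over all pairs.

YES -- this is a valid prefix code. No codeword is a prefix of any other codeword.


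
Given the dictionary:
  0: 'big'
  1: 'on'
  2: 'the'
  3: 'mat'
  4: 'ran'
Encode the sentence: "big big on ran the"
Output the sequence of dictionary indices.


Look up each word in the dictionary:
  'big' -> 0
  'big' -> 0
  'on' -> 1
  'ran' -> 4
  'the' -> 2

Encoded: [0, 0, 1, 4, 2]


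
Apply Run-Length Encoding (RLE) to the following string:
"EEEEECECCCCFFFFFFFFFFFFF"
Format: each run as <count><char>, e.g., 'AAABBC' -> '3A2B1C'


Scanning runs left to right:
  i=0: run of 'E' x 5 -> '5E'
  i=5: run of 'C' x 1 -> '1C'
  i=6: run of 'E' x 1 -> '1E'
  i=7: run of 'C' x 4 -> '4C'
  i=11: run of 'F' x 13 -> '13F'

RLE = 5E1C1E4C13F


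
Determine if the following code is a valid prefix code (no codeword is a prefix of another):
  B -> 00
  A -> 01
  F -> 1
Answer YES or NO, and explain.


Checking each pair (does one codeword prefix another?):
  B='00' vs A='01': no prefix
  B='00' vs F='1': no prefix
  A='01' vs B='00': no prefix
  A='01' vs F='1': no prefix
  F='1' vs B='00': no prefix
  F='1' vs A='01': no prefix
No violation found over all pairs.

YES -- this is a valid prefix code. No codeword is a prefix of any other codeword.


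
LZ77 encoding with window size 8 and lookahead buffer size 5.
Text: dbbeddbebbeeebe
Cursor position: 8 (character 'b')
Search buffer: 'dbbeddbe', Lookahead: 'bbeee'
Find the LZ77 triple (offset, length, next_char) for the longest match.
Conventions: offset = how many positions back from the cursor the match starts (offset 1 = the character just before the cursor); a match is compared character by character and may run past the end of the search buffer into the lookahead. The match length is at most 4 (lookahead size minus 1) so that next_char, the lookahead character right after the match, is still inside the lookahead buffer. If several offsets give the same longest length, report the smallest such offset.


Try each offset into the search buffer:
  offset=1 (pos 7, char 'e'): match length 0
  offset=2 (pos 6, char 'b'): match length 1
  offset=3 (pos 5, char 'd'): match length 0
  offset=4 (pos 4, char 'd'): match length 0
  offset=5 (pos 3, char 'e'): match length 0
  offset=6 (pos 2, char 'b'): match length 1
  offset=7 (pos 1, char 'b'): match length 3
  offset=8 (pos 0, char 'd'): match length 0
Longest match has length 3 at offset 7.
next_char = character at position 8 + 3 = 11 -> 'e'

Best match: offset=7, length=3 (matching 'bbe' starting at position 1)
LZ77 triple: (7, 3, 'e')


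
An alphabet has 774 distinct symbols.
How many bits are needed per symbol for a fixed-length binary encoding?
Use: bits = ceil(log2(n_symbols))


log2(774) = 9.5962
Bracket: 2^9 = 512 < 774 <= 2^10 = 1024
So ceil(log2(774)) = 10

bits = ceil(log2(774)) = ceil(9.5962) = 10 bits


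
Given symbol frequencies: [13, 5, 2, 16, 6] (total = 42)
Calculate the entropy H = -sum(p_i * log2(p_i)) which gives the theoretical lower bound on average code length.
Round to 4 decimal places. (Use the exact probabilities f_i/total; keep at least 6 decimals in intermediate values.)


Per-symbol terms -p_i * log2(p_i) with p_i = f_i/42:
  p = 13/42 = 0.309524: log2(p) = -1.691878, -p*log2(p) = 0.523676
  p = 5/42 = 0.119048: log2(p) = -3.070389, -p*log2(p) = 0.365523
  p = 2/42 = 0.047619: log2(p) = -4.392317, -p*log2(p) = 0.209158
  p = 16/42 = 0.380952: log2(p) = -1.392317, -p*log2(p) = 0.530407
  p = 6/42 = 0.142857: log2(p) = -2.807355, -p*log2(p) = 0.401051
H = 0.523676 + 0.365523 + 0.209158 + 0.530407 + 0.401051 = 2.029815

H = 2.0298 bits/symbol


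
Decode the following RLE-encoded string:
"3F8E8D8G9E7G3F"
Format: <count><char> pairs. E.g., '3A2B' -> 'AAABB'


Expanding each <count><char> pair:
  3F -> 'FFF'
  8E -> 'EEEEEEEE'
  8D -> 'DDDDDDDD'
  8G -> 'GGGGGGGG'
  9E -> 'EEEEEEEEE'
  7G -> 'GGGGGGG'
  3F -> 'FFF'

Decoded = FFFEEEEEEEEDDDDDDDDGGGGGGGGEEEEEEEEEGGGGGGGFFF


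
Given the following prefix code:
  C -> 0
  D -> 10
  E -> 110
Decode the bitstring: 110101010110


Decoding step by step:
Bits 110 -> E
Bits 10 -> D
Bits 10 -> D
Bits 10 -> D
Bits 110 -> E


Decoded message: EDDDE


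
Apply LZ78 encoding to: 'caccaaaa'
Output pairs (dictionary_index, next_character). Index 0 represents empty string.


LZ78 encoding steps:
Dictionary: {0: ''}
Step 1: w='' (idx 0), next='c' -> output (0, 'c'), add 'c' as idx 1
Step 2: w='' (idx 0), next='a' -> output (0, 'a'), add 'a' as idx 2
Step 3: w='c' (idx 1), next='c' -> output (1, 'c'), add 'cc' as idx 3
Step 4: w='a' (idx 2), next='a' -> output (2, 'a'), add 'aa' as idx 4
Step 5: w='aa' (idx 4), end of input -> output (4, '')


Encoded: [(0, 'c'), (0, 'a'), (1, 'c'), (2, 'a'), (4, '')]


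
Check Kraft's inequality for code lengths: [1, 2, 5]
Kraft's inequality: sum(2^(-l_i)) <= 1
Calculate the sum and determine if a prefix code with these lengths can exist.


Sum = 2^(-1) + 2^(-2) + 2^(-5)
    = 0.5 + 0.25 + 0.03125
    = 25/32 = 0.78125
Since 0.78125 <= 1, Kraft's inequality IS satisfied.
A prefix code with these lengths CAN exist.

Kraft sum = 0.78125. Satisfied.


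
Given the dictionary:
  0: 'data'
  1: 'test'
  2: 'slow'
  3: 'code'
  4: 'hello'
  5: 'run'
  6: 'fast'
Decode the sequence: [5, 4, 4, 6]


Look up each index in the dictionary:
  5 -> 'run'
  4 -> 'hello'
  4 -> 'hello'
  6 -> 'fast'

Decoded: "run hello hello fast"


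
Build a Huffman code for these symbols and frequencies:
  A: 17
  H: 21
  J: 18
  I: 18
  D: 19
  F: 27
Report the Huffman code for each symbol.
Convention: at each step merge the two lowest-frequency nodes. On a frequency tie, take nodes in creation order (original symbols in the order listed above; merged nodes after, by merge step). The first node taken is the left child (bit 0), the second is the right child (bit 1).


Huffman tree construction:
Step 1: Merge A(17) + J(18) = 35
Step 2: Merge I(18) + D(19) = 37
Step 3: Merge H(21) + F(27) = 48
Step 4: Merge (A+J)(35) + (I+D)(37) = 72
Step 5: Merge (H+F)(48) + ((A+J)+(I+D))(72) = 120
Read each symbol's code off the tree from the root (left child = 0, right child = 1).

Codes:
  A: 100 (length 3)
  H: 00 (length 2)
  J: 101 (length 3)
  I: 110 (length 3)
  D: 111 (length 3)
  F: 01 (length 2)
Average code length: 312/120 = 2.6000 bits/symbol


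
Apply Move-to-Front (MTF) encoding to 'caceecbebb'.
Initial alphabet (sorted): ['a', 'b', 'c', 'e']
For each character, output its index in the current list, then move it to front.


MTF encoding:
'c': index 2 in ['a', 'b', 'c', 'e'] -> ['c', 'a', 'b', 'e']
'a': index 1 in ['c', 'a', 'b', 'e'] -> ['a', 'c', 'b', 'e']
'c': index 1 in ['a', 'c', 'b', 'e'] -> ['c', 'a', 'b', 'e']
'e': index 3 in ['c', 'a', 'b', 'e'] -> ['e', 'c', 'a', 'b']
'e': index 0 in ['e', 'c', 'a', 'b'] -> ['e', 'c', 'a', 'b']
'c': index 1 in ['e', 'c', 'a', 'b'] -> ['c', 'e', 'a', 'b']
'b': index 3 in ['c', 'e', 'a', 'b'] -> ['b', 'c', 'e', 'a']
'e': index 2 in ['b', 'c', 'e', 'a'] -> ['e', 'b', 'c', 'a']
'b': index 1 in ['e', 'b', 'c', 'a'] -> ['b', 'e', 'c', 'a']
'b': index 0 in ['b', 'e', 'c', 'a'] -> ['b', 'e', 'c', 'a']


Output: [2, 1, 1, 3, 0, 1, 3, 2, 1, 0]


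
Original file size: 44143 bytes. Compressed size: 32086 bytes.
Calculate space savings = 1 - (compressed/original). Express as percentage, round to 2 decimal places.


ratio = compressed/original = 32086/44143 = 0.726865
savings = 1 - ratio = 1 - 0.726865 = 0.273135
as a percentage: 0.273135 * 100 = 27.31%

Space savings = 1 - 32086/44143 = 27.31%


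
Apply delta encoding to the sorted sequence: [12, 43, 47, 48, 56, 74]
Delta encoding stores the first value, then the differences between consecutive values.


First value: 12
Deltas:
  43 - 12 = 31
  47 - 43 = 4
  48 - 47 = 1
  56 - 48 = 8
  74 - 56 = 18


Delta encoded: [12, 31, 4, 1, 8, 18]


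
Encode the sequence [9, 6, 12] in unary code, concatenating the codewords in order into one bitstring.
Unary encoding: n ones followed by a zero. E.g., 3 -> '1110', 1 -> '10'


Encode each number as n ones followed by a terminating 0:
  9 -> 1111111110 (10 bits)
  6 -> 1111110 (7 bits)
  12 -> 1111111111110 (13 bits)
Total length = 10 + 7 + 13 = 30 bits.

Unary([9, 6, 12]) = 111111111011111101111111111110 (30 bits)


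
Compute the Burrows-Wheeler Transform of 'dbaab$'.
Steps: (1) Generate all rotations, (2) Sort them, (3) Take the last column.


Rotations (sorted):
  0: $dbaab -> last char: b
  1: aab$db -> last char: b
  2: ab$dba -> last char: a
  3: b$dbaa -> last char: a
  4: baab$d -> last char: d
  5: dbaab$ -> last char: $


BWT = bbaad$


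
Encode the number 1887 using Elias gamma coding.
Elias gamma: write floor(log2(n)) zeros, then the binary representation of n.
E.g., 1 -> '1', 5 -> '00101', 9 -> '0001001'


num_bits = floor(log2(1887)) + 1 = 11
leading_zeros = num_bits - 1 = 10
binary(1887) = 11101011111

Elias gamma(1887) = '0000000000' + '11101011111' = 000000000011101011111 (21 bits)


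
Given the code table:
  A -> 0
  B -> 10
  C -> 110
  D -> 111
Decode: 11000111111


Decoding:
110 -> C
0 -> A
0 -> A
111 -> D
111 -> D


Result: CAADD


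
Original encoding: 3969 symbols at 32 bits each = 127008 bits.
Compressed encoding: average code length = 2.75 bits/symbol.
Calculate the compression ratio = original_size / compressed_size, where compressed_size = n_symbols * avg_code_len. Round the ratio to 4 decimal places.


original_size = n_symbols * orig_bits = 3969 * 32 = 127008 bits
compressed_size = n_symbols * avg_code_len = 3969 * 2.75 = 10914.75 bits
ratio = original_size / compressed_size = 127008 / 10914.75 = 11.6364

Compression ratio = 11.6364


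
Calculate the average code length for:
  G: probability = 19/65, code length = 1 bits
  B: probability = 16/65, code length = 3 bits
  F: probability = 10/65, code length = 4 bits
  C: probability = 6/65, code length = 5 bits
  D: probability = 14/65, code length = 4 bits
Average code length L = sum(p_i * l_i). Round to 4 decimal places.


Weighted contributions p_i * l_i:
  G: (19/65) * 1 = 19/65
  B: (16/65) * 3 = 48/65
  F: (10/65) * 4 = 40/65
  C: (6/65) * 5 = 30/65
  D: (14/65) * 4 = 56/65
Sum = (19 + 48 + 40 + 30 + 56)/65 = 193/65

L = 193/65 = 2.9692 bits/symbol


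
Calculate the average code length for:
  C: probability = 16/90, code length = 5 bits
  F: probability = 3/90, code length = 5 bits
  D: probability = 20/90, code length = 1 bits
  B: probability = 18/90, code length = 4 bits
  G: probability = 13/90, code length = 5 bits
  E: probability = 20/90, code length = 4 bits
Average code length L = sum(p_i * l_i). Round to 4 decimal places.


Weighted contributions p_i * l_i:
  C: (16/90) * 5 = 80/90
  F: (3/90) * 5 = 15/90
  D: (20/90) * 1 = 20/90
  B: (18/90) * 4 = 72/90
  G: (13/90) * 5 = 65/90
  E: (20/90) * 4 = 80/90
Sum = (80 + 15 + 20 + 72 + 65 + 80)/90 = 332/90

L = 332/90 = 3.6889 bits/symbol


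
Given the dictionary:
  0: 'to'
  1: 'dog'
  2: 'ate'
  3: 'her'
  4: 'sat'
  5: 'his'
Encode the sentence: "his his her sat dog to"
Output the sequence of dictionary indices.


Look up each word in the dictionary:
  'his' -> 5
  'his' -> 5
  'her' -> 3
  'sat' -> 4
  'dog' -> 1
  'to' -> 0

Encoded: [5, 5, 3, 4, 1, 0]


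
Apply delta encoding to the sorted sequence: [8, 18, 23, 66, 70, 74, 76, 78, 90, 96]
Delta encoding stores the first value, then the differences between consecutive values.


First value: 8
Deltas:
  18 - 8 = 10
  23 - 18 = 5
  66 - 23 = 43
  70 - 66 = 4
  74 - 70 = 4
  76 - 74 = 2
  78 - 76 = 2
  90 - 78 = 12
  96 - 90 = 6


Delta encoded: [8, 10, 5, 43, 4, 4, 2, 2, 12, 6]


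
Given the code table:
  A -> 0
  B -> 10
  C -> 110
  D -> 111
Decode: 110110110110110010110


Decoding:
110 -> C
110 -> C
110 -> C
110 -> C
110 -> C
0 -> A
10 -> B
110 -> C


Result: CCCCCABC


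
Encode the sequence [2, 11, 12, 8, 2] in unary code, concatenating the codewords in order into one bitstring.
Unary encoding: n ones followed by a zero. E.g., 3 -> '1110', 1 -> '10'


Encode each number as n ones followed by a terminating 0:
  2 -> 110 (3 bits)
  11 -> 111111111110 (12 bits)
  12 -> 1111111111110 (13 bits)
  8 -> 111111110 (9 bits)
  2 -> 110 (3 bits)
Total length = 3 + 12 + 13 + 9 + 3 = 40 bits.

Unary([2, 11, 12, 8, 2]) = 1101111111111101111111111110111111110110 (40 bits)


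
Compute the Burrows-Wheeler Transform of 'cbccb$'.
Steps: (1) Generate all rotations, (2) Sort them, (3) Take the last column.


Rotations (sorted):
  0: $cbccb -> last char: b
  1: b$cbcc -> last char: c
  2: bccb$c -> last char: c
  3: cb$cbc -> last char: c
  4: cbccb$ -> last char: $
  5: ccb$cb -> last char: b


BWT = bccc$b


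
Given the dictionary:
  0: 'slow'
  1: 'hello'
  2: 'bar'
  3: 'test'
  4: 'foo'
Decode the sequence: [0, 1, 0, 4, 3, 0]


Look up each index in the dictionary:
  0 -> 'slow'
  1 -> 'hello'
  0 -> 'slow'
  4 -> 'foo'
  3 -> 'test'
  0 -> 'slow'

Decoded: "slow hello slow foo test slow"


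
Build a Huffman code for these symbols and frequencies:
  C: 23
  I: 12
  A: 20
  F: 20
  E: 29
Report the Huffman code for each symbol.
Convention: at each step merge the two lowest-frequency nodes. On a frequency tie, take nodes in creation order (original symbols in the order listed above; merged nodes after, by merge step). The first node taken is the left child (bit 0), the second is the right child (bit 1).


Huffman tree construction:
Step 1: Merge I(12) + A(20) = 32
Step 2: Merge F(20) + C(23) = 43
Step 3: Merge E(29) + (I+A)(32) = 61
Step 4: Merge (F+C)(43) + (E+(I+A))(61) = 104
Read each symbol's code off the tree from the root (left child = 0, right child = 1).

Codes:
  C: 01 (length 2)
  I: 110 (length 3)
  A: 111 (length 3)
  F: 00 (length 2)
  E: 10 (length 2)
Average code length: 240/104 = 2.3077 bits/symbol


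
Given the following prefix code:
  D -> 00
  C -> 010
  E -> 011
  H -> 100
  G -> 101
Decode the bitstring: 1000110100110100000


Decoding step by step:
Bits 100 -> H
Bits 011 -> E
Bits 010 -> C
Bits 011 -> E
Bits 010 -> C
Bits 00 -> D
Bits 00 -> D


Decoded message: HECECDD


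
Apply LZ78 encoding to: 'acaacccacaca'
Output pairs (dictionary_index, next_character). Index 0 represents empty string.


LZ78 encoding steps:
Dictionary: {0: ''}
Step 1: w='' (idx 0), next='a' -> output (0, 'a'), add 'a' as idx 1
Step 2: w='' (idx 0), next='c' -> output (0, 'c'), add 'c' as idx 2
Step 3: w='a' (idx 1), next='a' -> output (1, 'a'), add 'aa' as idx 3
Step 4: w='c' (idx 2), next='c' -> output (2, 'c'), add 'cc' as idx 4
Step 5: w='c' (idx 2), next='a' -> output (2, 'a'), add 'ca' as idx 5
Step 6: w='ca' (idx 5), next='c' -> output (5, 'c'), add 'cac' as idx 6
Step 7: w='a' (idx 1), end of input -> output (1, '')


Encoded: [(0, 'a'), (0, 'c'), (1, 'a'), (2, 'c'), (2, 'a'), (5, 'c'), (1, '')]


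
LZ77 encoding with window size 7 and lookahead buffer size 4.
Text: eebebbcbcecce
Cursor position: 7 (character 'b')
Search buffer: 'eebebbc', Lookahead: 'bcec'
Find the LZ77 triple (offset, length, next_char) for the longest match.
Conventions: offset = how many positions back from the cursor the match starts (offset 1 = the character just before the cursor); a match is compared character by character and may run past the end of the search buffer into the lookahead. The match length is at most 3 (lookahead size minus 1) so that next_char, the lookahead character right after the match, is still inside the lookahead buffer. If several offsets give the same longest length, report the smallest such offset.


Try each offset into the search buffer:
  offset=1 (pos 6, char 'c'): match length 0
  offset=2 (pos 5, char 'b'): match length 2
  offset=3 (pos 4, char 'b'): match length 1
  offset=4 (pos 3, char 'e'): match length 0
  offset=5 (pos 2, char 'b'): match length 1
  offset=6 (pos 1, char 'e'): match length 0
  offset=7 (pos 0, char 'e'): match length 0
Longest match has length 2 at offset 2.
next_char = character at position 7 + 2 = 9 -> 'e'

Best match: offset=2, length=2 (matching 'bc' starting at position 5)
LZ77 triple: (2, 2, 'e')


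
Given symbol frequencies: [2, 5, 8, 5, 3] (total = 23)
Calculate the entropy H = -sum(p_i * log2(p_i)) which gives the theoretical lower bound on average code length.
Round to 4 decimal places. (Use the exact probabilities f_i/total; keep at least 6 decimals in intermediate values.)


Per-symbol terms -p_i * log2(p_i) with p_i = f_i/23:
  p = 2/23 = 0.086957: log2(p) = -3.523562, -p*log2(p) = 0.306397
  p = 5/23 = 0.217391: log2(p) = -2.201634, -p*log2(p) = 0.478616
  p = 8/23 = 0.347826: log2(p) = -1.523562, -p*log2(p) = 0.529935
  p = 5/23 = 0.217391: log2(p) = -2.201634, -p*log2(p) = 0.478616
  p = 3/23 = 0.130435: log2(p) = -2.938599, -p*log2(p) = 0.383296
H = 0.306397 + 0.478616 + 0.529935 + 0.478616 + 0.383296 = 2.176860

H = 2.1769 bits/symbol


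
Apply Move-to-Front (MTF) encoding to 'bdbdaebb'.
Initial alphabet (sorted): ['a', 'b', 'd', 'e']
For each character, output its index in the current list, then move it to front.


MTF encoding:
'b': index 1 in ['a', 'b', 'd', 'e'] -> ['b', 'a', 'd', 'e']
'd': index 2 in ['b', 'a', 'd', 'e'] -> ['d', 'b', 'a', 'e']
'b': index 1 in ['d', 'b', 'a', 'e'] -> ['b', 'd', 'a', 'e']
'd': index 1 in ['b', 'd', 'a', 'e'] -> ['d', 'b', 'a', 'e']
'a': index 2 in ['d', 'b', 'a', 'e'] -> ['a', 'd', 'b', 'e']
'e': index 3 in ['a', 'd', 'b', 'e'] -> ['e', 'a', 'd', 'b']
'b': index 3 in ['e', 'a', 'd', 'b'] -> ['b', 'e', 'a', 'd']
'b': index 0 in ['b', 'e', 'a', 'd'] -> ['b', 'e', 'a', 'd']


Output: [1, 2, 1, 1, 2, 3, 3, 0]


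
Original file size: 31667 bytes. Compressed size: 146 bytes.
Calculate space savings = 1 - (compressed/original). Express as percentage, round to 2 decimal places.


ratio = compressed/original = 146/31667 = 0.00461
savings = 1 - ratio = 1 - 0.00461 = 0.99539
as a percentage: 0.99539 * 100 = 99.54%

Space savings = 1 - 146/31667 = 99.54%


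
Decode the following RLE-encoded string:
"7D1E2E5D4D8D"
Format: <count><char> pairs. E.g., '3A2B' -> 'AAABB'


Expanding each <count><char> pair:
  7D -> 'DDDDDDD'
  1E -> 'E'
  2E -> 'EE'
  5D -> 'DDDDD'
  4D -> 'DDDD'
  8D -> 'DDDDDDDD'

Decoded = DDDDDDDEEEDDDDDDDDDDDDDDDDD


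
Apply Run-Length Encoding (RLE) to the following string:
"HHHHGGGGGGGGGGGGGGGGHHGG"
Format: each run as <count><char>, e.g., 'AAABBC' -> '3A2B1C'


Scanning runs left to right:
  i=0: run of 'H' x 4 -> '4H'
  i=4: run of 'G' x 16 -> '16G'
  i=20: run of 'H' x 2 -> '2H'
  i=22: run of 'G' x 2 -> '2G'

RLE = 4H16G2H2G


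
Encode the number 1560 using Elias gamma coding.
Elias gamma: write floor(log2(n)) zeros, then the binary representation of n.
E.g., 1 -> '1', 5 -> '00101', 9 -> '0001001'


num_bits = floor(log2(1560)) + 1 = 11
leading_zeros = num_bits - 1 = 10
binary(1560) = 11000011000

Elias gamma(1560) = '0000000000' + '11000011000' = 000000000011000011000 (21 bits)


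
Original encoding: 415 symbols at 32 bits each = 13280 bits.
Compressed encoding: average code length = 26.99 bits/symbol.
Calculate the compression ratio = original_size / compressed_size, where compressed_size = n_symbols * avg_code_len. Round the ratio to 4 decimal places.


original_size = n_symbols * orig_bits = 415 * 32 = 13280 bits
compressed_size = n_symbols * avg_code_len = 415 * 26.99 = 11200.85 bits
ratio = original_size / compressed_size = 13280 / 11200.85 = 1.1856

Compression ratio = 1.1856
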